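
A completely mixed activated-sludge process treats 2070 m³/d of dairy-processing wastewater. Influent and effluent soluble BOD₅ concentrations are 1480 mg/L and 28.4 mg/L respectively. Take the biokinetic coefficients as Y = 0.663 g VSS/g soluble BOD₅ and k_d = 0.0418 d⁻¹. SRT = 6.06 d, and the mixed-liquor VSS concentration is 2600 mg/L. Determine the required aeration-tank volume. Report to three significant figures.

From the SRT design equation V = Y Q (S₀−S) θ_c / [X (1 + k_d θ_c)] = 0.663 × 2070 × (1480 − 28.4) × 6.06 / [2600 × (1 + 0.0418 × 6.06)] = 1.21×10^7 / 3259 = 3705 m³.

V ≈ 3700 m³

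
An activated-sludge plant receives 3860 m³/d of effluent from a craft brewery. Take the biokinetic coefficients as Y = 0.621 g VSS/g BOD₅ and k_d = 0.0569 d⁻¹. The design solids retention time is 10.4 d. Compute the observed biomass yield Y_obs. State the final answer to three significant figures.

Observed yield with endogenous decay: Y_obs = Y / (1 + k_d·θ_c) = 0.621 / (1 + 0.0569 × 10.4) = 0.621 / 1.592 = 0.3901 g VSS/g BOD₅.

Y_obs ≈ 0.390 g VSS/g BOD₅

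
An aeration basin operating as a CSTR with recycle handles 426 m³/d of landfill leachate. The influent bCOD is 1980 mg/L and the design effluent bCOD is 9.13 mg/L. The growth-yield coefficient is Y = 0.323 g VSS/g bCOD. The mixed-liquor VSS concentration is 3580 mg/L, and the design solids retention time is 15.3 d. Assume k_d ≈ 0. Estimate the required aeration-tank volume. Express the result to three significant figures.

V ≈ 1160 m³

V·X = Y·Q·ΔS·θ_c gives V = 0.323 × 426 × (1980 − 9.13) × 15.3 / 3580 = 1159 m³.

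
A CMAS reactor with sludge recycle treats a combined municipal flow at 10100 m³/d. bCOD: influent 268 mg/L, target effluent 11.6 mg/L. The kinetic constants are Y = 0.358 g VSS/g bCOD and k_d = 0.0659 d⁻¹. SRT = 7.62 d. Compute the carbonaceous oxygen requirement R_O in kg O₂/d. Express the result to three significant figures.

Observed yield with endogenous decay: Y_obs = Y / (1 + k_d·θ_c) = 0.358 / (1 + 0.0659 × 7.62) = 0.358 / 1.502 = 0.2383 g VSS/g bCOD.
Substrate removed = Q·(S₀ − S) = 10100 m³/d × (268 − 11.6) g/m³ = 2.59×10^6 g/d = 2590 kg/d.
P_X = Y_obs·Q·(S₀ − S) = 0.2383 × 2590 = 617.2 kg VSS/d.
R_O = Q·(S₀ − S) − 1.42·P_X = 2590 − 1.42 × 617.2 = 1713 kg O₂/d.

R_O ≈ 1710 kg O₂/d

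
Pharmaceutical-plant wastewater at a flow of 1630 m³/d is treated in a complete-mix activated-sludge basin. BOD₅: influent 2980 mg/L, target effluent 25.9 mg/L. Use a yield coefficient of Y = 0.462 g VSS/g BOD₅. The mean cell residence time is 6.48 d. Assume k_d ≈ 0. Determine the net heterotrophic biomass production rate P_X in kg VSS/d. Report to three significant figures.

No decay correction is needed, so Y_obs = Y = 0.462.
Mass of BOD₅ removed per day: Q(S₀ − S) = 1630 × 2954 g/m³ = 4815 kg/d.
Biomass produced: P_X = Y_obs·Q·ΔS = 0.4620 × 4815 ≈ 2225 kg VSS/d.

P_X ≈ 2220 kg VSS/d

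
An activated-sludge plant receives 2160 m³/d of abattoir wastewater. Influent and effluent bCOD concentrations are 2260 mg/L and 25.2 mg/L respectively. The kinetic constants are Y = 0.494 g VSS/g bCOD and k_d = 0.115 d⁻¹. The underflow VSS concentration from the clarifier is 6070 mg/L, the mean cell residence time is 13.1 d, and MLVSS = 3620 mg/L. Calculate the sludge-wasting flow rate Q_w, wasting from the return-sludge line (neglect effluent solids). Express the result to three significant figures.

Q_w ≈ 157 m³/d

Rearranging the biomass balance for a CMAS with decay, V = Y·Q·ΔS·θ_c / [X·(1+k_d θ_c)] = 0.494 × 2160 × (2260 − 25.2) × 13.1 / [3620 × (1 + 0.115 × 13.1)] = 3.12×10^7 / 9074 = 3443 m³.
Wasting from the return line (neglecting effluent solids): Q_w = V·X / (θ_c·X_r) = 3443 × 3620 / (13.1 × 6070) = 156.7 m³/d.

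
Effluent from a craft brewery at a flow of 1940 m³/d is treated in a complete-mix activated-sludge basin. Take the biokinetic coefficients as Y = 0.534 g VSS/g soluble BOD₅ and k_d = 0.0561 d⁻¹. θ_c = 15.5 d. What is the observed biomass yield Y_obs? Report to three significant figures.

Y_obs ≈ 0.286 g VSS/g soluble BOD₅

Y_obs = Y / (1 + k_d θ_c) = 0.534 / (1 + 0.0561 × 15.5) = 0.534 / 1.870 = 0.2856.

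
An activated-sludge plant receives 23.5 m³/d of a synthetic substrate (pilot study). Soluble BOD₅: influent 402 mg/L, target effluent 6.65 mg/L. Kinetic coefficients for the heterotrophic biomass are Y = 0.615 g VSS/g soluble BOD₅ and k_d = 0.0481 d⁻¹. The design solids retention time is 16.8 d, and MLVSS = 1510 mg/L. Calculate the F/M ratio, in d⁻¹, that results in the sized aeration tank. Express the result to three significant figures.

F/M ≈ 0.178 d⁻¹

Rearranging the biomass balance for a CMAS with decay, V = Y·Q·ΔS·θ_c / [X·(1+k_d θ_c)] = 0.615 × 23.5 × (402 − 6.65) × 16.8 / [1510 × (1 + 0.0481 × 16.8)] = 9.6×10^4 / 2730 = 35.16 m³.
Food-to-microorganism ratio F/M = Q S₀ / (V X) = 23.5 × 402 / (35.16 × 1510) = 0.1779 d⁻¹.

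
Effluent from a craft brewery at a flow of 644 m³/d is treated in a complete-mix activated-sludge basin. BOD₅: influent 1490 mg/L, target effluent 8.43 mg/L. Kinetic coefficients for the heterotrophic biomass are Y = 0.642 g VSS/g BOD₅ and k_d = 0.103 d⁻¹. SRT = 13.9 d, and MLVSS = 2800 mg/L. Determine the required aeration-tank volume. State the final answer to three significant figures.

Rearranging the biomass balance for a CMAS with decay, V = Y·Q·ΔS·θ_c / [X·(1+k_d θ_c)] = 0.642 × 644 × (1490 − 8.43) × 13.9 / [2800 × (1 + 0.103 × 13.9)] = 8.51×10^6 / 6809 = 1251 m³.

V ≈ 1250 m³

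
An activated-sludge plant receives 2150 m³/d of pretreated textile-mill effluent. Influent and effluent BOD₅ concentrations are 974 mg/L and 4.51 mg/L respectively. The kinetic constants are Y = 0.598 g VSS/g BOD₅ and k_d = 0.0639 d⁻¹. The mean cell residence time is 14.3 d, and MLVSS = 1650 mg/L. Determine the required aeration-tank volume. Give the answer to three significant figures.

Steady-state biomass mass balance: V·X·(1 + k_d·θ_c) = Y·Q·(S₀ − S)·θ_c, so V = 0.598 × 2150 × (974 − 4.51) × 14.3 / [1650 × (1 + 0.0639 × 14.3)] = 1.78×10^7 / 3158 = 5645 m³.

V ≈ 5640 m³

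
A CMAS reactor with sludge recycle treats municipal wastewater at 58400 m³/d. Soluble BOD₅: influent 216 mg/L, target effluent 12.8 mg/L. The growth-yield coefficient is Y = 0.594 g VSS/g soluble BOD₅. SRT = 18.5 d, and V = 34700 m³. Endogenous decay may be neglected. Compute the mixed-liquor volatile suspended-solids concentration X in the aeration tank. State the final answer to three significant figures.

From V·X = Y·Q·(S₀ − S)·θ_c (decay neglected): X = 0.594 × 58400 × (216 − 12.8) × 18.5 / 34700 = 3758 mg/L.

X ≈ 3760 mg/L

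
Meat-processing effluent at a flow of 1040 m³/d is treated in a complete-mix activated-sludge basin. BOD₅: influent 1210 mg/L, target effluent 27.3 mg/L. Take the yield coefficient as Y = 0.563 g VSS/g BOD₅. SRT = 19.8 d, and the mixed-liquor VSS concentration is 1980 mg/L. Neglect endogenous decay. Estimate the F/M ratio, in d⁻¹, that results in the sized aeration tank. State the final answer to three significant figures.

F/M ≈ 0.0918 d⁻¹

V·X = Y·Q·ΔS·θ_c gives V = 0.563 × 1040 × (1210 − 27.3) × 19.8 / 1980 = 6925 m³.
F/M = Q·S₀ / (V·X) = 1040 × 1210 / (6925 × 1980) = 0.09178 g BOD₅·(g VSS·d)⁻¹.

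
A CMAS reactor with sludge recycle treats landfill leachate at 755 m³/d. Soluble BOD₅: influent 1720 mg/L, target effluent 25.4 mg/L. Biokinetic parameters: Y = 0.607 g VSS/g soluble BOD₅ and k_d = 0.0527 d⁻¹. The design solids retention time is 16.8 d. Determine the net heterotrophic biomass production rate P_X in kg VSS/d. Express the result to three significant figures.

Correct the yield for decay: Y_obs = Y/(1 + k_d θ_c) = 0.607 / (1 + 0.0527 × 16.8) = 0.607 / 1.885 = 0.3220.
Mass of soluble BOD₅ removed per day: Q(S₀ − S) = 755 × 1695 g/m³ = 1279 kg/d.
Net biomass production P_X = Y_obs × Q·(S₀ − S) = 0.3220 × 1279 = 411.9 kg VSS/d.

P_X ≈ 412 kg VSS/d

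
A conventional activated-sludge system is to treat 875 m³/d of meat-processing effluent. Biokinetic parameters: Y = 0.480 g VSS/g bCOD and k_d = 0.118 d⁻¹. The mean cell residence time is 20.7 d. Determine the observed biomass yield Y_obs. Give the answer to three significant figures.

Observed yield with endogenous decay: Y_obs = Y / (1 + k_d·θ_c) = 0.480 / (1 + 0.118 × 20.7) = 0.480 / 3.443 = 0.1394 g VSS/g bCOD.

Y_obs ≈ 0.139 g VSS/g bCOD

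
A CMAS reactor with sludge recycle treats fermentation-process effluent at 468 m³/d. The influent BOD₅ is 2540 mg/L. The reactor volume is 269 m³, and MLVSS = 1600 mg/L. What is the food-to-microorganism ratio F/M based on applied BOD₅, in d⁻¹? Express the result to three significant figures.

F/M ≈ 2.76 d⁻¹

Food-to-microorganism ratio F/M = Q S₀ / (V X) = 468 × 2540 / (269.0 × 1600) = 2.762 d⁻¹.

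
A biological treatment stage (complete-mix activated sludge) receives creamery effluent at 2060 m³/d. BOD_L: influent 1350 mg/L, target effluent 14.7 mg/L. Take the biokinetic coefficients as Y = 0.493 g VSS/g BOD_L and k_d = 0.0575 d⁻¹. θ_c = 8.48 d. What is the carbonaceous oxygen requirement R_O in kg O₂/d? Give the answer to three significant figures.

Y_obs = Y / (1 + k_d θ_c) = 0.493 / (1 + 0.0575 × 8.48) = 0.493 / 1.488 = 0.3314.
Substrate removed = Q·(S₀ − S) = 2060 m³/d × (1350 − 14.7) g/m³ = 2.75×10^6 g/d = 2751 kg/d.
Biomass synthesised: P_X = Y_obs × 2751 = 911.6 kg VSS/d.
R_O = Q·(S₀ − S) − 1.42·P_X = 2751 − 1.42 × 911.6 = 1456 kg O₂/d.

R_O ≈ 1460 kg O₂/d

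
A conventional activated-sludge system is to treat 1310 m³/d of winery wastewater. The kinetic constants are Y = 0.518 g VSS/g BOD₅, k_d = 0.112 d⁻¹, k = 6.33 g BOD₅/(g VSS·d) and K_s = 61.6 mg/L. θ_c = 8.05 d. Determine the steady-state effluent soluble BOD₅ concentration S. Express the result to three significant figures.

From the Monod/SRT balance for a CMAS, S = K_s·(1+k_d θ_c)/[θ_c·(Y k − k_d) − 1] = 61.6 × (1 + 0.112 × 8.05) / [8.05 × (0.518 × 6.33 − 0.112) − 1] = 117.1 / 24.49 = 4.782 mg/L.

S ≈ 4.78 mg/L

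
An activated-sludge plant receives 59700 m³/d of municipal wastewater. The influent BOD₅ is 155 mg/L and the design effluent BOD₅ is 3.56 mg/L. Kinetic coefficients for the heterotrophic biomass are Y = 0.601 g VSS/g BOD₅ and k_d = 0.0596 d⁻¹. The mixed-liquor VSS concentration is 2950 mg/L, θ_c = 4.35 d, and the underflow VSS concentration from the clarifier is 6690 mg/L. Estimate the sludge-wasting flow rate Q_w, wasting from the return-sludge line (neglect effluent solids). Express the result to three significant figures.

Q_w ≈ 645 m³/d

From the SRT design equation V = Y Q (S₀−S) θ_c / [X (1 + k_d θ_c)] = 0.601 × 59700 × (155 − 3.56) × 4.35 / [2950 × (1 + 0.0596 × 4.35)] = 2.36×10^7 / 3715 = 6363 m³.
Q_w = (V·X)/(θ_c X_r) = 6363 × 2950 / (4.35 × 6690) = 645.0 m³/d.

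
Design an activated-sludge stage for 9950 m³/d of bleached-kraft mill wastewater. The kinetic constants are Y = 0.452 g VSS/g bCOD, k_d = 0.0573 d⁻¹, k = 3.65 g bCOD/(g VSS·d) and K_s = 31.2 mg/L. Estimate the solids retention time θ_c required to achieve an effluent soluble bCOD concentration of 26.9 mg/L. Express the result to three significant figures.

θ_c ≈ 1.42 d

At the target effluent, Y k S/(K_s+S) = 0.452×3.65×26.9/58.10 = 0.7638 d⁻¹.
Then 1/θ_c = μ − k_d = 0.7638 − 0.0573 = 0.7065 d⁻¹, giving θ_c = 1.415 d.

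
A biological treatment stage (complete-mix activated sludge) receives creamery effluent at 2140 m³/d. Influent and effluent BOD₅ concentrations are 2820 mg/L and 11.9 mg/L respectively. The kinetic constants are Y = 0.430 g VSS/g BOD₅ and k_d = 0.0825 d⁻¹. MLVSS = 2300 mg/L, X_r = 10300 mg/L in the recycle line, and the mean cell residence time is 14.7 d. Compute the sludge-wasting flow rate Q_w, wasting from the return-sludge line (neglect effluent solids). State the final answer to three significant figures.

Rearranging the biomass balance for a CMAS with decay, V = Y·Q·ΔS·θ_c / [X·(1+k_d θ_c)] = 0.430 × 2140 × (2820 − 11.9) × 14.7 / [2300 × (1 + 0.0825 × 14.7)] = 3.8×10^7 / 5089 = 7464 m³.
Wasting from the return line (neglecting effluent solids): Q_w = V·X / (θ_c·X_r) = 7464 × 2300 / (14.7 × 10300) = 113.4 m³/d.

Q_w ≈ 113 m³/d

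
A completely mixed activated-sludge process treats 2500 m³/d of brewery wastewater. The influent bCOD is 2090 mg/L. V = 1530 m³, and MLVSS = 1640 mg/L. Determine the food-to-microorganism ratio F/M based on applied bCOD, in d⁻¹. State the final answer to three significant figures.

F/M = applied load / biomass = Q·S₀/(V·X) = 2500 × 2090 / (1530 × 1640) = 2.082 d⁻¹.

F/M ≈ 2.08 d⁻¹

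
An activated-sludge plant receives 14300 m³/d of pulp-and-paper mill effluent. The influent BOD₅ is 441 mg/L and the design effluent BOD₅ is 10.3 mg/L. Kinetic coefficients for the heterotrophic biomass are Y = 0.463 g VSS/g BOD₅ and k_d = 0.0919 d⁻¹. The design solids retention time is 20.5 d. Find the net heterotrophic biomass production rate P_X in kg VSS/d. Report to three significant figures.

Observed yield with endogenous decay: Y_obs = Y / (1 + k_d·θ_c) = 0.463 / (1 + 0.0919 × 20.5) = 0.463 / 2.884 = 0.1605 g VSS/g BOD₅.
Substrate removed = Q·(S₀ − S) = 14300 m³/d × (441 − 10.3) g/m³ = 6.16×10^6 g/d = 6159 kg/d.
P_X = Y_obs · Q(S₀ − S) = 0.1605 × 6159 = 988.8 kg VSS/d.

P_X ≈ 989 kg VSS/d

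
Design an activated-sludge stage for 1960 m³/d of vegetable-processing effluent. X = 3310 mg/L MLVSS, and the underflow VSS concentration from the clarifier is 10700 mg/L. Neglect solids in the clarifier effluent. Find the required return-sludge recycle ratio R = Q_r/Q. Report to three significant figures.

R ≈ 0.448

R = Q_r/Q = X/(X_r − X) = 3310 / (10700 − 3310) = 0.4479.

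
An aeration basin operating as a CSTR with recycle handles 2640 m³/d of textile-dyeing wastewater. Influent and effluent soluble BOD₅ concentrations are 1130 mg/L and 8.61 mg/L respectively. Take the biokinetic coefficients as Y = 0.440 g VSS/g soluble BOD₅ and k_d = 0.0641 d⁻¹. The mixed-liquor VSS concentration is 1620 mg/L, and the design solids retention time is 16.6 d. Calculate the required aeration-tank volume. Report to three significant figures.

Rearranging the biomass balance for a CMAS with decay, V = Y·Q·ΔS·θ_c / [X·(1+k_d θ_c)] = 0.440 × 2640 × (1130 − 8.61) × 16.6 / [1620 × (1 + 0.0641 × 16.6)] = 2.16×10^7 / 3344 = 6467 m³.

V ≈ 6470 m³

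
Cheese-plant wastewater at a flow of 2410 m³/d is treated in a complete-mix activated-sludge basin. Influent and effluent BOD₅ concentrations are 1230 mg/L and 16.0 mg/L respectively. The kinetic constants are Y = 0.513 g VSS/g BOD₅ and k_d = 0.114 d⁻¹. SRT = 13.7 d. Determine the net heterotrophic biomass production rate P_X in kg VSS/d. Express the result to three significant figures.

Correct the yield for decay: Y_obs = Y/(1 + k_d θ_c) = 0.513 / (1 + 0.114 × 13.7) = 0.513 / 2.562 = 0.2002.
ΔS = 1230 − 16.0 = 1214 mg/L, so the substrate removal rate is 2410 × 1214/1000 = 2926 kg BOD₅/d.
Net biomass production P_X = Y_obs × Q·(S₀ − S) = 0.2002 × 2926 = 585.9 kg VSS/d.

P_X ≈ 586 kg VSS/d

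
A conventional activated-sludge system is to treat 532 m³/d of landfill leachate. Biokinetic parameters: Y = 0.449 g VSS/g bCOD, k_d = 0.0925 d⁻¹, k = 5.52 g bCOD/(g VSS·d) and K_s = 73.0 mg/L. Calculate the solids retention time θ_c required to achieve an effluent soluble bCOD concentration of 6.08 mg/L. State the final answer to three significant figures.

θ_c ≈ 10.2 d

Specific growth rate at S = 6.08 mg/L: μ = YkS/(K_s+S) = 0.449·5.52·6.08/(73.0+6.08) = 0.1906 d⁻¹.
θ_c = 1/(μ − k_d) = 1/(0.1906 − 0.0925) = 1/0.09806 = 10.20 d.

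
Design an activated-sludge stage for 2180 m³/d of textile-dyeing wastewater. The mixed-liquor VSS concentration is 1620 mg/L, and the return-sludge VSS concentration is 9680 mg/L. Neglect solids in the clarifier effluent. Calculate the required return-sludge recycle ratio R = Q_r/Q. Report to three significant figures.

Mass balance around the secondary clarifier (neglecting effluent solids): R = X / (X_r − X) = 1620 / (9680 − 1620) = 0.2010.

R ≈ 0.201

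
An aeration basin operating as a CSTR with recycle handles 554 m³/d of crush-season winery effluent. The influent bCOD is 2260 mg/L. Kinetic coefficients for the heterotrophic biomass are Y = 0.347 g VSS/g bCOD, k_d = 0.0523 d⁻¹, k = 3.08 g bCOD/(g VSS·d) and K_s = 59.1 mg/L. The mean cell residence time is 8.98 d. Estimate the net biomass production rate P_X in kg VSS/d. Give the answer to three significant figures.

For a completely mixed reactor with recycle the Lawrence–McCarty relation gives S = K_s·(1 + k_d·θ_c) / [θ_c·(Y·k − k_d) − 1] = 59.1 × (1 + 0.0523 × 8.98) / [8.98 × (0.347 × 3.08 − 0.0523) − 1] = 86.86 / 8.128 = 10.69 mg/L.
Correct the yield for decay: Y_obs = Y/(1 + k_d θ_c) = 0.347 / (1 + 0.0523 × 8.98) = 0.347 / 1.470 = 0.2361.
Mass of bCOD removed per day: Q(S₀ − S) = 554 × 2249 g/m³ = 1246 kg/d.
Net biomass production P_X = Y_obs × Q·(S₀ − S) = 0.2361 × 1246 = 294.2 kg VSS/d.

P_X ≈ 294 kg VSS/d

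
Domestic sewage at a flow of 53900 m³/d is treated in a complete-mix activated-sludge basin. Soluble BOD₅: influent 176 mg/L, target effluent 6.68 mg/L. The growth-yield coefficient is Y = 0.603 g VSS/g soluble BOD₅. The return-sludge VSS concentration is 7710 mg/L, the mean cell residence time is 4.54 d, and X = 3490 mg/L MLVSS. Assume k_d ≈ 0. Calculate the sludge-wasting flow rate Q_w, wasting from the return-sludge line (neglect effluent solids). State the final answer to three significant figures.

With k_d = 0 the design equation reduces to V = Y Q (S₀−S) θ_c / X = 0.603 × 53900 × (176 − 6.68) × 4.54 / 3490 = 7159 m³.
θ_c = V·X/(Q_w·X_r) when wasting from the recycle, so Q_w = V·X/(θ_c·X_r) = 7159 × 3490 / (4.54 × 7710) = 713.8 m³/d.

Q_w ≈ 714 m³/d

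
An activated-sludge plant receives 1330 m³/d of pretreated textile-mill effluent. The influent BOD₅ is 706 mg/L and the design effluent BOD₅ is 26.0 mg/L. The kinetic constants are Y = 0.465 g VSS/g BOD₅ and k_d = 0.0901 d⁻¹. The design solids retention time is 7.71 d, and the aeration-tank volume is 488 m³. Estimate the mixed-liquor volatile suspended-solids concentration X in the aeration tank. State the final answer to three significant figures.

X ≈ 3920 mg/L

X = Y·Q·ΔS·θ_c / [V·(1 + k_d θ_c)] = 0.465 × 1330 × (706 − 26.0) × 7.71 / [488 × (1 + 0.0901 × 7.71)] = 3921 mg/L.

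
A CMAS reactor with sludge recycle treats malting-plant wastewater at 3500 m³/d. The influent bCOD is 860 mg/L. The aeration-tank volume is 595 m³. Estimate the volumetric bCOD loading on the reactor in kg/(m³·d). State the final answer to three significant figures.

L_v ≈ 5.06 kg bCOD/(m³·d)

Applied bCOD load per unit volume = Q·S₀/V = (3500 × 860/1000)/595.0 = 5.059 kg bCOD·m⁻³·d⁻¹.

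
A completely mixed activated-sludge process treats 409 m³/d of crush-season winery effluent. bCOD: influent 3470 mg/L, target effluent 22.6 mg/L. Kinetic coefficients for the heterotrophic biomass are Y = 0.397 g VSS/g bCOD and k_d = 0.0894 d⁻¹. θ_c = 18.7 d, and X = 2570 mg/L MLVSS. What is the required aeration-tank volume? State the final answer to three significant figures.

V ≈ 1520 m³

From the SRT design equation V = Y Q (S₀−S) θ_c / [X (1 + k_d θ_c)] = 0.397 × 409 × (3470 − 22.6) × 18.7 / [2570 × (1 + 0.0894 × 18.7)] = 1.05×10^7 / 6866 = 1524 m³.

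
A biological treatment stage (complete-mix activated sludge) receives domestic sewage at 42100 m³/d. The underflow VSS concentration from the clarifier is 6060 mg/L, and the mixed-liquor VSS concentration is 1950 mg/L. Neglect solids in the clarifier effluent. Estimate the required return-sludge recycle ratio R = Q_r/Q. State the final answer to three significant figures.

R ≈ 0.474

Mass balance around the secondary clarifier (neglecting effluent solids): R = X / (X_r − X) = 1950 / (6060 − 1950) = 0.4745.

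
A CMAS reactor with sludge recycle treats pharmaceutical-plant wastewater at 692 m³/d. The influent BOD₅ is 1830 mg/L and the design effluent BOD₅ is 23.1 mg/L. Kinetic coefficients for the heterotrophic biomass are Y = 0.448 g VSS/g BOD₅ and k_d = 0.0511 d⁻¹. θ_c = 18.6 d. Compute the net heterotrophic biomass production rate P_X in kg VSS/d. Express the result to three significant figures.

P_X ≈ 287 kg VSS/d

Correct the yield for decay: Y_obs = Y/(1 + k_d θ_c) = 0.448 / (1 + 0.0511 × 18.6) = 0.448 / 1.950 = 0.2297.
Substrate removed = Q·(S₀ − S) = 692 m³/d × (1830 − 23.1) g/m³ = 1.25×10^6 g/d = 1250 kg/d.
Biomass produced: P_X = Y_obs·Q·ΔS = 0.2297 × 1250 ≈ 287.2 kg VSS/d.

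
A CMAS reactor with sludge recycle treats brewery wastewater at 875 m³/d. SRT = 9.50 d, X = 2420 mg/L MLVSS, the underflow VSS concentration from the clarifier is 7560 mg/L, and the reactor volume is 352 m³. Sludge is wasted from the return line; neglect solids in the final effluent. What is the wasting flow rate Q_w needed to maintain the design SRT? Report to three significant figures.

Wasting from the return line (neglecting effluent solids): Q_w = V·X / (θ_c·X_r) = 352.0 × 2420 / (9.50 × 7560) = 11.86 m³/d.

Q_w ≈ 11.9 m³/d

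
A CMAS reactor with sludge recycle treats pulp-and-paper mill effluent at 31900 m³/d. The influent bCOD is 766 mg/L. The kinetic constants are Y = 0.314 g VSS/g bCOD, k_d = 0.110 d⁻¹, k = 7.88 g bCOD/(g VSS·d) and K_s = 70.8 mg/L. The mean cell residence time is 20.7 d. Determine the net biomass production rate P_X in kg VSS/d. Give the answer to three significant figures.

For a completely mixed reactor with recycle the Lawrence–McCarty relation gives S = K_s·(1 + k_d·θ_c) / [θ_c·(Y·k − k_d) − 1] = 70.8 × (1 + 0.110 × 20.7) / [20.7 × (0.314 × 7.88 − 0.110) − 1] = 232.0 / 47.94 = 4.839 mg/L.
Observed yield with endogenous decay: Y_obs = Y / (1 + k_d·θ_c) = 0.314 / (1 + 0.110 × 20.7) = 0.314 / 3.277 = 0.09582 g VSS/g bCOD.
Substrate removed = Q·(S₀ − S) = 31900 m³/d × (766 − 4.84) g/m³ = 2.43×10^7 g/d = 24281 kg/d.
P_X = Y_obs · Q(S₀ − S) = 0.09582 × 24281 = 2327 kg VSS/d.

P_X ≈ 2330 kg VSS/d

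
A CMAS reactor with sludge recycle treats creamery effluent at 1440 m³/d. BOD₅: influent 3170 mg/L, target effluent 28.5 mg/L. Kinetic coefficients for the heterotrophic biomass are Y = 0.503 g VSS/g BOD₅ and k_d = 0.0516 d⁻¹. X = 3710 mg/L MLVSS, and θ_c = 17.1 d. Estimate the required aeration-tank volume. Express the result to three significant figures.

V ≈ 5570 m³

From the SRT design equation V = Y Q (S₀−S) θ_c / [X (1 + k_d θ_c)] = 0.503 × 1440 × (3170 − 28.5) × 17.1 / [3710 × (1 + 0.0516 × 17.1)] = 3.89×10^7 / 6984 = 5572 m³.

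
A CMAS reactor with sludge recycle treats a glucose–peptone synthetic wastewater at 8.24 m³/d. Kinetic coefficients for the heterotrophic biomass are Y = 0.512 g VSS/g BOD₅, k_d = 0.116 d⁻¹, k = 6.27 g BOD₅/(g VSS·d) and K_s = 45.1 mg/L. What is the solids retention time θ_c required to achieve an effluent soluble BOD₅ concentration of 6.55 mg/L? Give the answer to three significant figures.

Specific growth rate at S = 6.55 mg/L: μ = YkS/(K_s+S) = 0.512·6.27·6.55/(45.1+6.55) = 0.4071 d⁻¹.
Then 1/θ_c = μ − k_d = 0.4071 − 0.116 = 0.2911 d⁻¹, giving θ_c = 3.435 d.

θ_c ≈ 3.44 d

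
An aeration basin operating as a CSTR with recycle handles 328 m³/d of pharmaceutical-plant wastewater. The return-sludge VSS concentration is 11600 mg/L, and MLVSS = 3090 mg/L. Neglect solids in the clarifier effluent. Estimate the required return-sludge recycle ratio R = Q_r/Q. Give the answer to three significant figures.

R ≈ 0.363

R = Q_r/Q = X/(X_r − X) = 3090 / (11600 − 3090) = 0.3631.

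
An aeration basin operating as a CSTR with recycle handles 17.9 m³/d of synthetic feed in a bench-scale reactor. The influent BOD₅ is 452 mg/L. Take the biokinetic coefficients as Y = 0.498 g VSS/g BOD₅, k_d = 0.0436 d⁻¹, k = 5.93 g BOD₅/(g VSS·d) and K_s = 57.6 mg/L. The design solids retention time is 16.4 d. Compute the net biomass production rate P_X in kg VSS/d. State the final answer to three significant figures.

P_X ≈ 2.34 kg VSS/d

Effluent substrate depends only on kinetics and SRT: S = K_s(1 + k_d θ_c) / [θ_c(Yk − k_d) − 1] = 57.6 × (1 + 0.0436 × 16.4) / [16.4 × (0.498 × 5.93 − 0.0436) − 1] = 98.79 / 46.72 = 2.115 mg/L.
Observed yield with endogenous decay: Y_obs = Y / (1 + k_d·θ_c) = 0.498 / (1 + 0.0436 × 16.4) = 0.498 / 1.715 = 0.2904 g VSS/g BOD₅.
Substrate removed = Q·(S₀ − S) = 17.9 m³/d × (452 − 2.11) g/m³ = 8.05×10^3 g/d = 8.053 kg/d.
So the net sludge growth is P_X = 0.2904 × 8.053 = 2.338 kg VSS/d.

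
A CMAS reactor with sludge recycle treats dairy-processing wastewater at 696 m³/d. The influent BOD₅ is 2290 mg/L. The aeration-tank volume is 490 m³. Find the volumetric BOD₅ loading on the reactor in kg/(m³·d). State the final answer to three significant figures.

L_v ≈ 3.25 kg BOD₅/(m³·d)

Volumetric loading L_v = Q·S₀ / V = 696 × 2290 g/m³ / 490.0 m³ = 3253 g/(m³·d) = 3.253 kg BOD₅/(m³·d).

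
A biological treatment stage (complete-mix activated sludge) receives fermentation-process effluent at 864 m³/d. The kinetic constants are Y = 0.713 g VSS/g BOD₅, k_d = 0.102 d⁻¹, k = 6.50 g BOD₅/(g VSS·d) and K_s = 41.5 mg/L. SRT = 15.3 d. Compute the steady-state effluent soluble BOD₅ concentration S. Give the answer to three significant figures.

S ≈ 1.55 mg/L

For a completely mixed reactor with recycle the Lawrence–McCarty relation gives S = K_s·(1 + k_d·θ_c) / [θ_c·(Y·k − k_d) − 1] = 41.5 × (1 + 0.102 × 15.3) / [15.3 × (0.713 × 6.50 − 0.102) − 1] = 106.3 / 68.35 = 1.555 mg/L.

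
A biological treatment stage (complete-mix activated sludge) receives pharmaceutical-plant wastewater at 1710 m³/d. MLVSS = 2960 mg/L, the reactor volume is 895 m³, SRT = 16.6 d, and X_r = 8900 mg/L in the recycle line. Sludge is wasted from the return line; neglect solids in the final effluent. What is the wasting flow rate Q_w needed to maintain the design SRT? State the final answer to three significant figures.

Q_w ≈ 17.9 m³/d

θ_c = V·X/(Q_w·X_r) when wasting from the recycle, so Q_w = V·X/(θ_c·X_r) = 895.0 × 2960 / (16.6 × 8900) = 17.93 m³/d.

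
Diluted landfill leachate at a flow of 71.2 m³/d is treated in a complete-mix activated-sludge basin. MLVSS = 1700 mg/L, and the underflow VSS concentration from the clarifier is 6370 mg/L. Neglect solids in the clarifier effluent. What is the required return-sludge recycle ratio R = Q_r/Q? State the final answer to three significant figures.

R ≈ 0.364

R = Q_r/Q = X/(X_r − X) = 1700 / (6370 − 1700) = 0.3640.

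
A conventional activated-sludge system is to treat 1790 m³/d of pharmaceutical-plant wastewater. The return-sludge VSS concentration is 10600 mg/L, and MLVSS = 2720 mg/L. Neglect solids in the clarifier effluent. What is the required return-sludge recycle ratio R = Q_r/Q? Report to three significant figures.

Mass balance around the secondary clarifier (neglecting effluent solids): R = X / (X_r − X) = 2720 / (10600 − 2720) = 0.3452.

R ≈ 0.345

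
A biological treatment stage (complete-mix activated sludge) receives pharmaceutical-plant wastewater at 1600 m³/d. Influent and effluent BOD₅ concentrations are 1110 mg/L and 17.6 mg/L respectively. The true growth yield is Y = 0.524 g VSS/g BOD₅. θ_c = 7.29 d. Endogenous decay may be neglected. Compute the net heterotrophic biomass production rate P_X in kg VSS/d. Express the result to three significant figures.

No decay correction is needed, so Y_obs = Y = 0.524.
ΔS = 1110 − 17.6 = 1092 mg/L, so the substrate removal rate is 1600 × 1092/1000 = 1748 kg BOD₅/d.
P_X = Y_obs · Q(S₀ − S) = 0.5240 × 1748 = 915.9 kg VSS/d.

P_X ≈ 916 kg VSS/d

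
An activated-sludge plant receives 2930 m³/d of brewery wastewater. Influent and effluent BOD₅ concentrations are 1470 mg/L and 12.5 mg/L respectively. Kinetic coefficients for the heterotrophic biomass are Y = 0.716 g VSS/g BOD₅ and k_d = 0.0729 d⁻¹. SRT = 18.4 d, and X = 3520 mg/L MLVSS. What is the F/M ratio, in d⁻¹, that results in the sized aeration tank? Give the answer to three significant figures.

From the SRT design equation V = Y Q (S₀−S) θ_c / [X (1 + k_d θ_c)] = 0.716 × 2930 × (1470 − 12.5) × 18.4 / [3520 × (1 + 0.0729 × 18.4)] = 5.63×10^7 / 8242 = 6826 m³.
Food-to-microorganism ratio F/M = Q S₀ / (V X) = 2930 × 1470 / (6826 × 3520) = 0.1792 d⁻¹.

F/M ≈ 0.179 d⁻¹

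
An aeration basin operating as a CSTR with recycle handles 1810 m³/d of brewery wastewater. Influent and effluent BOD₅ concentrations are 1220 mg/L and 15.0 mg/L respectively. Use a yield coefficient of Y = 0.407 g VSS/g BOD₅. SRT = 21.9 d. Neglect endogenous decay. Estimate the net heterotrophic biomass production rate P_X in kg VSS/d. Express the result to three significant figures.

P_X ≈ 888 kg VSS/d

With endogenous decay neglected, the observed yield equals the true yield: Y_obs = Y = 0.407 g VSS/g BOD₅.
Substrate removed = Q·(S₀ − S) = 1810 m³/d × (1220 − 15.0) g/m³ = 2.18×10^6 g/d = 2181 kg/d.
Net biomass production P_X = Y_obs × Q·(S₀ − S) = 0.4070 × 2181 = 887.7 kg VSS/d.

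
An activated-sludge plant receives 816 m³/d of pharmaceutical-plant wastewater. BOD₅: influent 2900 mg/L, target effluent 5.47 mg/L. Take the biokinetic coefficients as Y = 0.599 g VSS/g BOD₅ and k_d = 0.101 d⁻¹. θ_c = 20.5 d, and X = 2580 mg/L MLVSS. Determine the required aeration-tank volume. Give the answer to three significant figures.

V ≈ 3660 m³

Rearranging the biomass balance for a CMAS with decay, V = Y·Q·ΔS·θ_c / [X·(1+k_d θ_c)] = 0.599 × 816 × (2900 − 5.47) × 20.5 / [2580 × (1 + 0.101 × 20.5)] = 2.9×10^7 / 7922 = 3661 m³.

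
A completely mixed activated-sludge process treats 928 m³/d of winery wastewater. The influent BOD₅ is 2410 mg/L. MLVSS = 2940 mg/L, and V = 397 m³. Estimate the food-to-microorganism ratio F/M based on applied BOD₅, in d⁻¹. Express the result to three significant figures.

F/M ≈ 1.92 d⁻¹

Food-to-microorganism ratio F/M = Q S₀ / (V X) = 928 × 2410 / (397.0 × 2940) = 1.916 d⁻¹.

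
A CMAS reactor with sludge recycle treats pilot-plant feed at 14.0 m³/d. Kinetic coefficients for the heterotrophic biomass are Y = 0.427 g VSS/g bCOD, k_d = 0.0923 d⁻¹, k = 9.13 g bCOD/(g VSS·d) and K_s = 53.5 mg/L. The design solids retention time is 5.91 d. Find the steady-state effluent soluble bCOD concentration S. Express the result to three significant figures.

S ≈ 3.85 mg/L

For a completely mixed reactor with recycle the Lawrence–McCarty relation gives S = K_s·(1 + k_d·θ_c) / [θ_c·(Y·k − k_d) − 1] = 53.5 × (1 + 0.0923 × 5.91) / [5.91 × (0.427 × 9.13 − 0.0923) − 1] = 82.68 / 21.49 = 3.847 mg/L.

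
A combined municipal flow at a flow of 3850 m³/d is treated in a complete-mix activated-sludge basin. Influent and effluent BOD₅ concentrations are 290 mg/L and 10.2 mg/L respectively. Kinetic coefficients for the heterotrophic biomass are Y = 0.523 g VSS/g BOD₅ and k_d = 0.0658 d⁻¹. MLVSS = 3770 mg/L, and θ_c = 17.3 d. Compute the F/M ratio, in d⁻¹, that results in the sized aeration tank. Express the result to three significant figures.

From the SRT design equation V = Y Q (S₀−S) θ_c / [X (1 + k_d θ_c)] = 0.523 × 3850 × (290 − 10.2) × 17.3 / [3770 × (1 + 0.0658 × 17.3)] = 9.75×10^6 / 8062 = 1209 m³.
F/M = applied load / biomass = Q·S₀/(V·X) = 3850 × 290 / (1209 × 3770) = 0.2450 d⁻¹.

F/M ≈ 0.245 d⁻¹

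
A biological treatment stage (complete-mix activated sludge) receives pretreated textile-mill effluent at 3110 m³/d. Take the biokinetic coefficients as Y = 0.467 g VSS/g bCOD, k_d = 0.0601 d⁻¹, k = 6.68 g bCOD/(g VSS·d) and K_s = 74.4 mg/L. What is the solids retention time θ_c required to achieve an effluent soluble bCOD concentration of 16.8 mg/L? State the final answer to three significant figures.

Specific growth rate at S = 16.8 mg/L: μ = YkS/(K_s+S) = 0.467·6.68·16.8/(74.4+16.8) = 0.5747 d⁻¹.
1/θ_c = 0.5747 − 0.0601 = 0.5146 d⁻¹, so θ_c = 1.943 d.

θ_c ≈ 1.94 d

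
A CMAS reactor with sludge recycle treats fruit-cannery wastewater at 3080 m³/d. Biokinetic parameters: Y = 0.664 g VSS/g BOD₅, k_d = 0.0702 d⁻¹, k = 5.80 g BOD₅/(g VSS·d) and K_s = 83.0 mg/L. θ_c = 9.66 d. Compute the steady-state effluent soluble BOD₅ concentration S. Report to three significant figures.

Effluent substrate depends only on kinetics and SRT: S = K_s(1 + k_d θ_c) / [θ_c(Yk − k_d) − 1] = 83.0 × (1 + 0.0702 × 9.66) / [9.66 × (0.664 × 5.80 − 0.0702) − 1] = 139.3 / 35.52 = 3.921 mg/L.

S ≈ 3.92 mg/L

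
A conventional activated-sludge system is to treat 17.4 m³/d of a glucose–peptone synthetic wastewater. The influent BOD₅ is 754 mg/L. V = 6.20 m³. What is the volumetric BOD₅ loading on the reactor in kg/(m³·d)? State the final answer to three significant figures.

L_v ≈ 2.12 kg BOD₅/(m³·d)

Volumetric loading L_v = Q·S₀ / V = 17.4 × 754 g/m³ / 6.200 m³ = 2116 g/(m³·d) = 2.116 kg BOD₅/(m³·d).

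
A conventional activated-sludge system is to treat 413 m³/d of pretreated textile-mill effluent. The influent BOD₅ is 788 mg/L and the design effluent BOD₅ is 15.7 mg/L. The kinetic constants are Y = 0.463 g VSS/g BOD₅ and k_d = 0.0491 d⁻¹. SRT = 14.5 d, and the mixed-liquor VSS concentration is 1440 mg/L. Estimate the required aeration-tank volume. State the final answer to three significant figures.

Steady-state biomass mass balance: V·X·(1 + k_d·θ_c) = Y·Q·(S₀ − S)·θ_c, so V = 0.463 × 413 × (788 − 15.7) × 14.5 / [1440 × (1 + 0.0491 × 14.5)] = 2.14×10^6 / 2465 = 868.6 m³.

V ≈ 869 m³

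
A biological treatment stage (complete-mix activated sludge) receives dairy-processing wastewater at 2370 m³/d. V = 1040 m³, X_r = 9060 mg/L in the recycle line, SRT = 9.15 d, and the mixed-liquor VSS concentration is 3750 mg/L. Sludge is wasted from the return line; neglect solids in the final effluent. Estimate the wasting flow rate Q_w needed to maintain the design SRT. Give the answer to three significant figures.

θ_c = V·X/(Q_w·X_r) when wasting from the recycle, so Q_w = V·X/(θ_c·X_r) = 1040 × 3750 / (9.15 × 9060) = 47.05 m³/d.

Q_w ≈ 47.0 m³/d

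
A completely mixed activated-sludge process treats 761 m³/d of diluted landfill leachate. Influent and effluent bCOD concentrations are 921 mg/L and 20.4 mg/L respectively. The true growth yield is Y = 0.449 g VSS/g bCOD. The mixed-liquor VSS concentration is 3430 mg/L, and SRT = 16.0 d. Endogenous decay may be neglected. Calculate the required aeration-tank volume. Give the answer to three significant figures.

V ≈ 1440 m³

V·X = Y·Q·ΔS·θ_c gives V = 0.449 × 761 × (921 − 20.4) × 16.0 / 3430 = 1435 m³.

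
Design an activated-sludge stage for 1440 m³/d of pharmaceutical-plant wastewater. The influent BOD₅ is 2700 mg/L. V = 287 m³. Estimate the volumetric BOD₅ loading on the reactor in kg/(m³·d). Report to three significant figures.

Volumetric loading L_v = Q·S₀ / V = 1440 × 2700 g/m³ / 287.0 m³ = 13547 g/(m³·d) = 13.55 kg BOD₅/(m³·d).

L_v ≈ 13.5 kg BOD₅/(m³·d)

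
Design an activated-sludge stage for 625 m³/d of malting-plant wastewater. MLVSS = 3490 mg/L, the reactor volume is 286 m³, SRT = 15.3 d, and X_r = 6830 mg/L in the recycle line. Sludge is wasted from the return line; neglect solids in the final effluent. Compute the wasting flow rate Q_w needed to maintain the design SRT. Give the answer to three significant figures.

Q_w ≈ 9.55 m³/d

Wasting from the return line (neglecting effluent solids): Q_w = V·X / (θ_c·X_r) = 286.0 × 3490 / (15.3 × 6830) = 9.552 m³/d.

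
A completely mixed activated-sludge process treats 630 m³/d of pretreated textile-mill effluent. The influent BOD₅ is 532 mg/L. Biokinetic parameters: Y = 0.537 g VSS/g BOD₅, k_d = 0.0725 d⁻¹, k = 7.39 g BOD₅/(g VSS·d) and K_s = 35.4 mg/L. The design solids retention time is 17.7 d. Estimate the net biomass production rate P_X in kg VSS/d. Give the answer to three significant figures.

Effluent substrate depends only on kinetics and SRT: S = K_s(1 + k_d θ_c) / [θ_c(Yk − k_d) − 1] = 35.4 × (1 + 0.0725 × 17.7) / [17.7 × (0.537 × 7.39 − 0.0725) − 1] = 80.83 / 67.96 = 1.189 mg/L.
Correct the yield for decay: Y_obs = Y/(1 + k_d θ_c) = 0.537 / (1 + 0.0725 × 17.7) = 0.537 / 2.283 = 0.2352.
Mass of BOD₅ removed per day: Q(S₀ − S) = 630 × 530.8 g/m³ = 334.4 kg/d.
P_X = Y_obs · Q(S₀ − S) = 0.2352 × 334.4 = 78.65 kg VSS/d.

P_X ≈ 78.7 kg VSS/d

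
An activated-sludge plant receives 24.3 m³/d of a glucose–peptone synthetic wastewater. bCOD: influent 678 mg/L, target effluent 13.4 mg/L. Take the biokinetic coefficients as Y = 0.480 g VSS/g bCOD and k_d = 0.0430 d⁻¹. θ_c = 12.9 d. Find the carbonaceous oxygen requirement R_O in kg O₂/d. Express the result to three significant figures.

R_O ≈ 9.07 kg O₂/d

Correct the yield for decay: Y_obs = Y/(1 + k_d θ_c) = 0.480 / (1 + 0.0430 × 12.9) = 0.480 / 1.555 = 0.3087.
ΔS = 678 − 13.4 = 664.6 mg/L, so the substrate removal rate is 24.3 × 664.6/1000 = 16.15 kg bCOD/d.
Biomass synthesised: P_X = Y_obs × 16.15 = 4.986 kg VSS/d.
R_O = Q·(S₀ − S) − 1.42·P_X = 16.15 − 1.42 × 4.986 = 9.070 kg O₂/d.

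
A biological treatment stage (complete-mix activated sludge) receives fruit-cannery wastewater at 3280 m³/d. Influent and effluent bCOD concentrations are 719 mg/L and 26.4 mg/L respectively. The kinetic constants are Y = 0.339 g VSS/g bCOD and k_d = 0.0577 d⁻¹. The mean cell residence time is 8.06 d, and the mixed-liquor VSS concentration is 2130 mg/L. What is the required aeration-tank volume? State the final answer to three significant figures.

V ≈ 1990 m³

Steady-state biomass mass balance: V·X·(1 + k_d·θ_c) = Y·Q·(S₀ − S)·θ_c, so V = 0.339 × 3280 × (719 − 26.4) × 8.06 / [2130 × (1 + 0.0577 × 8.06)] = 6.21×10^6 / 3121 = 1989 m³.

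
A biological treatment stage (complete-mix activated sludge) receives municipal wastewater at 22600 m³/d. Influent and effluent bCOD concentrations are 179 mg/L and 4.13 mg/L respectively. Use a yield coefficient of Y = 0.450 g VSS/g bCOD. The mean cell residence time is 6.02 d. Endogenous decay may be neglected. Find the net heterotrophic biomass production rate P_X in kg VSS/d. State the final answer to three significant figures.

With endogenous decay neglected, the observed yield equals the true yield: Y_obs = Y = 0.450 g VSS/g bCOD.
Q·(S₀ − S) = 22600 × (179 − 4.13) × 10⁻³ = 3952 kg/d removed.
P_X = Y_obs · Q(S₀ − S) = 0.4500 × 3952 = 1778 kg VSS/d.

P_X ≈ 1780 kg VSS/d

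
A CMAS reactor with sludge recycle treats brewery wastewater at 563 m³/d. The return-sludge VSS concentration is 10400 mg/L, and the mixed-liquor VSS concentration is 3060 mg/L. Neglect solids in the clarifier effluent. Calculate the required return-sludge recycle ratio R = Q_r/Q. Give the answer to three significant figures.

Mass balance around the secondary clarifier (neglecting effluent solids): R = X / (X_r − X) = 3060 / (10400 − 3060) = 0.4169.

R ≈ 0.417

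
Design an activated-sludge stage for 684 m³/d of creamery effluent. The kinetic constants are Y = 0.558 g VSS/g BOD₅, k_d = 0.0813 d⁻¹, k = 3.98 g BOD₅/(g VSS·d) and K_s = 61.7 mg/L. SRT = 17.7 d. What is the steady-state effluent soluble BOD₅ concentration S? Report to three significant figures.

Effluent substrate depends only on kinetics and SRT: S = K_s(1 + k_d θ_c) / [θ_c(Yk − k_d) − 1] = 61.7 × (1 + 0.0813 × 17.7) / [17.7 × (0.558 × 3.98 − 0.0813) − 1] = 150.5 / 36.87 = 4.082 mg/L.

S ≈ 4.08 mg/L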